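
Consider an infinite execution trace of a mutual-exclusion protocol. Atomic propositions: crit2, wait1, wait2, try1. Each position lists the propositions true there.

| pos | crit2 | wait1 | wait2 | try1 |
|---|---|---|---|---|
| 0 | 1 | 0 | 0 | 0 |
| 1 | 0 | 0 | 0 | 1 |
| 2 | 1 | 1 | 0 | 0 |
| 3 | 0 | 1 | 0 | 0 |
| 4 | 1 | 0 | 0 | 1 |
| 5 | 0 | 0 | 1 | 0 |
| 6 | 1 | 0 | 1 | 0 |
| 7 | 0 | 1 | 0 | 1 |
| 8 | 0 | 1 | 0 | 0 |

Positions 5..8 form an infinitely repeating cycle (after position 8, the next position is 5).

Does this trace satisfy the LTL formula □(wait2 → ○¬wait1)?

wait2 → ○¬wait1 must hold at every position from 0 onward. It fails at position 6, so □(wait2 → ○¬wait1) is false.
Positions where wait2 holds: 5, 6.
Check ○¬wait1 at each: 5→ok, 6→fails.

Violated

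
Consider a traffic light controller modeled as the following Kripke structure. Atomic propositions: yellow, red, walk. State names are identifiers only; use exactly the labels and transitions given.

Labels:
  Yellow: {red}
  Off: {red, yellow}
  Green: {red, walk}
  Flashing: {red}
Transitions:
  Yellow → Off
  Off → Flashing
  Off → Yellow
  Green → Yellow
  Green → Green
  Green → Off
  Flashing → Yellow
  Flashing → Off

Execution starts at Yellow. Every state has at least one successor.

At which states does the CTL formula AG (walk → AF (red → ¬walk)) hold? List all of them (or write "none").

{Yellow, Off, Flashing}

States satisfying walk → AF (red → ¬walk): {Yellow, Off, Flashing}.
States satisfying AG (walk → AF (red → ¬walk)): {Yellow, Off, Flashing}.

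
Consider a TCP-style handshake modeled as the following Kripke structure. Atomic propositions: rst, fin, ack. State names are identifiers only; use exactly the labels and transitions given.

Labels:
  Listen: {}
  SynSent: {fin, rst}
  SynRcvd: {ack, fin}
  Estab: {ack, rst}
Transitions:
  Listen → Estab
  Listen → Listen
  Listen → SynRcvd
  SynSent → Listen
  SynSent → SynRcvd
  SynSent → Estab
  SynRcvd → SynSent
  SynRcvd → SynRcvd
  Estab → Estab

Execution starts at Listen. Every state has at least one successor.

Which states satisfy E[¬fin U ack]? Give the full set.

States satisfying ¬fin: {Listen, Estab}.
States satisfying ack: {SynRcvd, Estab}.
States satisfying E[¬fin U ack]: {Listen, SynRcvd, Estab}.

{Listen, SynRcvd, Estab}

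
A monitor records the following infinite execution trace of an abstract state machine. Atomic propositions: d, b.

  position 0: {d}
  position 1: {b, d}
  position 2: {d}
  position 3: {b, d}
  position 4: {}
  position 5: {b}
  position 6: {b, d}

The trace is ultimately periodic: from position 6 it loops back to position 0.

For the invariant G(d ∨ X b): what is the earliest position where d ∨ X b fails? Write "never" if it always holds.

d ∨ X b holds at every position 0..6, and those are all the positions the trace ever visits, so the invariant G(d ∨ X b) is never violated.

never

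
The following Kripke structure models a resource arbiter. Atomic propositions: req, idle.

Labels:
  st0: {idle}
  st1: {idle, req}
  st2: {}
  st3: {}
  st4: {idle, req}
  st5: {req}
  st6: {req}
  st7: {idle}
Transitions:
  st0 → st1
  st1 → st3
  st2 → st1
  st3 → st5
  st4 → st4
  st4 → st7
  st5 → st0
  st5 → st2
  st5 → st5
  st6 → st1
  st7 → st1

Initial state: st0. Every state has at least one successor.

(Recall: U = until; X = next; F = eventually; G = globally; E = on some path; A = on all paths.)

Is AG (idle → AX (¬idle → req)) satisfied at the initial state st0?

States satisfying idle → AX (¬idle → req): {st0, st2, st3, st4, st5, st6, st7}.
States satisfying AG (idle → AX (¬idle → req)): ∅.
st1 is reachable from st0 and violates idle → AX (¬idle → req), so AG fails at st0.
st0 ∉ Sat(AG (idle → AX (¬idle → req))).

Does not hold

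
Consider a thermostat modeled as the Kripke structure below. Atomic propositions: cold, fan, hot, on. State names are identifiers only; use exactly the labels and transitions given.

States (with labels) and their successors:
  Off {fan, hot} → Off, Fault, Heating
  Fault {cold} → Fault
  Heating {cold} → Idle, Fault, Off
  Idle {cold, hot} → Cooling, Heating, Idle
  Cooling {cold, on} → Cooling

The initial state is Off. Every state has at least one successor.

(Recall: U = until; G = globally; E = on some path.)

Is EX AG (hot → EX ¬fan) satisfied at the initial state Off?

States satisfying AG (hot → EX ¬fan): {Off, Fault, Heating, Idle, Cooling}.
States satisfying EX AG (hot → EX ¬fan): {Off, Fault, Heating, Idle, Cooling}.
Off ∈ Sat(EX AG (hot → EX ¬fan)).

Holds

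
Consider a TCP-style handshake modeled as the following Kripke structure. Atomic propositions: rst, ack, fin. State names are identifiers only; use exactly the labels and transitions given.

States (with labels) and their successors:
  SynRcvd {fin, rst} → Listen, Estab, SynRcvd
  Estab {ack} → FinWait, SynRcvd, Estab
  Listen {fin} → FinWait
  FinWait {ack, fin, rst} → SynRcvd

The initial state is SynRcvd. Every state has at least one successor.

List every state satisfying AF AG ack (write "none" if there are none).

States satisfying AG ack: ∅.
States satisfying AF AG ack: ∅.

none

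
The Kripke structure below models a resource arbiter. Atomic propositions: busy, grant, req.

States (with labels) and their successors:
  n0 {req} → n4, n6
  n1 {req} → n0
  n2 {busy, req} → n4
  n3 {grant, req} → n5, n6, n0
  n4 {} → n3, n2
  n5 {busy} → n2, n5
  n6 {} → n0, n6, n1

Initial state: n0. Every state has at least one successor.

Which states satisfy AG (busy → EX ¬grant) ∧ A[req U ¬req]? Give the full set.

{n0, n1, n2, n3, n4, n5, n6}

States satisfying busy → EX ¬grant: {n0, n1, n2, n3, n4, n5, n6}.
States satisfying AG (busy → EX ¬grant): {n0, n1, n2, n3, n4, n5, n6}.
States satisfying req: {n0, n1, n2, n3}.
States satisfying ¬req: {n4, n5, n6}.
States satisfying A[req U ¬req]: {n0, n1, n2, n3, n4, n5, n6}.
States satisfying AG (busy → EX ¬grant) ∧ A[req U ¬req]: {n0, n1, n2, n3, n4, n5, n6}.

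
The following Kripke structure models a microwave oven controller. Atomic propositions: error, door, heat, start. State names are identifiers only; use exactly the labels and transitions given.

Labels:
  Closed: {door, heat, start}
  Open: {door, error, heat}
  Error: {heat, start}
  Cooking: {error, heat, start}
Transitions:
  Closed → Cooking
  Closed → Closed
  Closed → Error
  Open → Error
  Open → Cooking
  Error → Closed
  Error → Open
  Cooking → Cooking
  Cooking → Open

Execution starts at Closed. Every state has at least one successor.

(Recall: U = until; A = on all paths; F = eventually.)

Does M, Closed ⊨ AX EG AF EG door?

Does not hold

States satisfying EG AF EG door: {Closed}.
States satisfying AX EG AF EG door: ∅.
Closed ∉ Sat(AX EG AF EG door).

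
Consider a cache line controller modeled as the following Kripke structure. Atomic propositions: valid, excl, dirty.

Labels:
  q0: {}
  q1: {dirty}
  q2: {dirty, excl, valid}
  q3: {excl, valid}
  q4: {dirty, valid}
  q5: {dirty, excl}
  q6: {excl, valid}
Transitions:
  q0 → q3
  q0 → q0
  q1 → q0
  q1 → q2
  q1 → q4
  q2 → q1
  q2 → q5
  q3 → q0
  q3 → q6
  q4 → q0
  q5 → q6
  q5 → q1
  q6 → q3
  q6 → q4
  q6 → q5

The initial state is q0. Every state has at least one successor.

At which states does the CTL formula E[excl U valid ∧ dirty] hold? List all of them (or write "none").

States satisfying excl: {q2, q3, q5, q6}.
States satisfying valid ∧ dirty: {q2, q4}.
States satisfying E[excl U valid ∧ dirty]: {q2, q3, q4, q5, q6}.

{q2, q3, q4, q5, q6}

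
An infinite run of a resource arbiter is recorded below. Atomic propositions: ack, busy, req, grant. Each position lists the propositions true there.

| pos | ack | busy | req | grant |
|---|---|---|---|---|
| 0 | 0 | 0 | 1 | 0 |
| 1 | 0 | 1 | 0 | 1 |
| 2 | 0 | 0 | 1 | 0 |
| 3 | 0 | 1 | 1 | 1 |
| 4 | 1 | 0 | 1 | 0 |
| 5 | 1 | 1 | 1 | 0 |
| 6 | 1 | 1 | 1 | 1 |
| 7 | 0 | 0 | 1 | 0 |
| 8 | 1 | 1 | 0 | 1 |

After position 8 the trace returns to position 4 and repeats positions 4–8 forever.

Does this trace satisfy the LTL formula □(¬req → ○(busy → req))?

¬req → ○(busy → req) holds at every position 0..8, and those are all positions ever visited, so □(¬req → ○(busy → req)) holds.
Positions where ¬req holds: 1, 8.
Check ○(busy → req) at each: 1→ok, 8→ok.

Holds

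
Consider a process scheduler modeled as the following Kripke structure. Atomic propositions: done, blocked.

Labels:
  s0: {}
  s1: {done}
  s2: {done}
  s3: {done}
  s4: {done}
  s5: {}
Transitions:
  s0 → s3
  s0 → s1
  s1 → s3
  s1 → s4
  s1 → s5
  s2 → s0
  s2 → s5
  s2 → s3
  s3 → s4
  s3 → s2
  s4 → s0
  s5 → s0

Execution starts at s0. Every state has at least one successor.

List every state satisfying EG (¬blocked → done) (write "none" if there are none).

States satisfying ¬blocked → done: {s1, s2, s3, s4}.
States satisfying EG (¬blocked → done): {s1, s2, s3}.

{s1, s2, s3}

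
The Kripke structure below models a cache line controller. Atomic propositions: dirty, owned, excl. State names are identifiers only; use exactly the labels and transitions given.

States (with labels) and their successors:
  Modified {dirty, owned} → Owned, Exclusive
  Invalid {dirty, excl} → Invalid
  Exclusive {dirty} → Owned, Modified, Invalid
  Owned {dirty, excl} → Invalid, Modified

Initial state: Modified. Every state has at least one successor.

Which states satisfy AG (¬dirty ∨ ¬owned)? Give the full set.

{Invalid}

States satisfying ¬dirty ∨ ¬owned: {Invalid, Exclusive, Owned}.
States satisfying AG (¬dirty ∨ ¬owned): {Invalid}.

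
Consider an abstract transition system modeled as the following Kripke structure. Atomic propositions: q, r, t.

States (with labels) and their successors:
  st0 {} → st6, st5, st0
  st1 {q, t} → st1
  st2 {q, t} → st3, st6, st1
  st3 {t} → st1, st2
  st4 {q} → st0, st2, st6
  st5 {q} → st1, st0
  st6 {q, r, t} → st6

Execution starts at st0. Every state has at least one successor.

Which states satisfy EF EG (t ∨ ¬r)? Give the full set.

States satisfying EG (t ∨ ¬r): {st0, st1, st2, st3, st4, st5, st6}.
States satisfying EF EG (t ∨ ¬r): {st0, st1, st2, st3, st4, st5, st6}.

{st0, st1, st2, st3, st4, st5, st6}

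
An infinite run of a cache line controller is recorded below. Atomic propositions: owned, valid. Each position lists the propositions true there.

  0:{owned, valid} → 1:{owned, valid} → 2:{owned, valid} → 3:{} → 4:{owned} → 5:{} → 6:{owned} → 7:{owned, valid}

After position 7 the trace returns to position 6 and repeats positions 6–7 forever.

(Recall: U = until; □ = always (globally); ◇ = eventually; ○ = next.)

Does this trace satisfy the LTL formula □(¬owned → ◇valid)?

Holds

¬owned → ◇valid holds at every position 0..7, and those are all positions ever visited, so □(¬owned → ◇valid) holds.
Positions where ¬owned holds: 3, 5.
Check ◇valid at each: 3→ok, 5→ok.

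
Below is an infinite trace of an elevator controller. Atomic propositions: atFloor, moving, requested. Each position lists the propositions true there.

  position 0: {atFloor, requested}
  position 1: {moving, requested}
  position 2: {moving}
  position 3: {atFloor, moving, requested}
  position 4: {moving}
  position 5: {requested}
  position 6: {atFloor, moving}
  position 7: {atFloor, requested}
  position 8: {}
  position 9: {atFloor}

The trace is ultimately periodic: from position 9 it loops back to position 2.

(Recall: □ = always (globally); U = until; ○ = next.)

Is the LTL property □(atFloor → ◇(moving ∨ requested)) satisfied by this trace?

Yes

atFloor → ◇(moving ∨ requested) holds at every position 0..9, and those are all positions ever visited, so □(atFloor → ◇(moving ∨ requested)) holds.
Positions where atFloor holds: 0, 3, 6, 7, 9.
Check ◇(moving ∨ requested) at each: 0→ok, 3→ok, 6→ok, 7→ok, 9→ok.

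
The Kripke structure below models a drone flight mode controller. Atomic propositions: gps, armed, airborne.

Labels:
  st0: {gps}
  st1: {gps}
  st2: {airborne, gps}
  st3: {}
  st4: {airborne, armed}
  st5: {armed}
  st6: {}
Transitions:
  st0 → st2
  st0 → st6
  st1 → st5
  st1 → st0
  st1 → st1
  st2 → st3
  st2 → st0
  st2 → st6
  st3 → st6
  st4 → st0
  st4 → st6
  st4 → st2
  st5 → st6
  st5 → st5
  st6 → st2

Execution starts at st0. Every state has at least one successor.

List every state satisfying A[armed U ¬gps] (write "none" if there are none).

{st3, st4, st5, st6}

States satisfying armed: {st4, st5}.
States satisfying ¬gps: {st3, st4, st5, st6}.
States satisfying A[armed U ¬gps]: {st3, st4, st5, st6}.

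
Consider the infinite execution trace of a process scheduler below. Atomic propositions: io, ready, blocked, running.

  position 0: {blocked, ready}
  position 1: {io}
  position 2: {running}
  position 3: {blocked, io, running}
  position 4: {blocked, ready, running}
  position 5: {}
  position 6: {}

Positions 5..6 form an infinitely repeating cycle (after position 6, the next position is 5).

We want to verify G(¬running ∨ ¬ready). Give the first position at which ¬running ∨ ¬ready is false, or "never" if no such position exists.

4

Check ¬running ∨ ¬ready at each position in order: 0 ✓, 1 ✓, 2 ✓, 3 ✓.
At position 4 the labels are {blocked, ready, running}, so ¬running ∨ ¬ready is false there. This is the first violation.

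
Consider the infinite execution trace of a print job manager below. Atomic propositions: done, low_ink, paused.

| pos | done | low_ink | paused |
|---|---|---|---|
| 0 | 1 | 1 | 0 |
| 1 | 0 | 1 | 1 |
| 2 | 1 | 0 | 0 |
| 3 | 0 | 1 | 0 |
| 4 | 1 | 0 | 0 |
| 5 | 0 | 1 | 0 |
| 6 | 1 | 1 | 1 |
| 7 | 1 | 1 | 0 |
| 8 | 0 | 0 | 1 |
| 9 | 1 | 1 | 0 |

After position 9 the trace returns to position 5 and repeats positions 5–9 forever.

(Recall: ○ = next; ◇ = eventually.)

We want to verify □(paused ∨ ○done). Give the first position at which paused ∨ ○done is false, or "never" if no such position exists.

0

At position 0 the labels are {done, low_ink} and the next position 1 has {low_ink, paused}, so paused ∨ ○done is false there. This is the first violation.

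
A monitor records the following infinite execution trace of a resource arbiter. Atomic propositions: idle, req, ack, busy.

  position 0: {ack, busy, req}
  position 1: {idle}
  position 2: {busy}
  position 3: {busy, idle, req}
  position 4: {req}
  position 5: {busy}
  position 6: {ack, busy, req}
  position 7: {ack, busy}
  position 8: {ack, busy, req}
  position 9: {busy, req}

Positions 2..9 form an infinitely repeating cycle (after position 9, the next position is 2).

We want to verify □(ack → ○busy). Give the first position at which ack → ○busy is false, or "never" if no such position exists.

At position 0 the labels are {ack, busy, req} and the next position 1 has {idle}, so ack → ○busy is false there. This is the first violation.

0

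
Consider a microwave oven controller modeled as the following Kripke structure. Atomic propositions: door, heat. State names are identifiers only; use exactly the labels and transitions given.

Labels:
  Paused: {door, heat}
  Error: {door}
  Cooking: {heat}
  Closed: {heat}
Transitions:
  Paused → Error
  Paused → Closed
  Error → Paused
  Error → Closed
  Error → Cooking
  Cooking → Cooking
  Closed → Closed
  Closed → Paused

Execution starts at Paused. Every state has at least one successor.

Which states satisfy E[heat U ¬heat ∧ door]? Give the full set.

States satisfying heat: {Paused, Cooking, Closed}.
States satisfying ¬heat ∧ door: {Error}.
States satisfying E[heat U ¬heat ∧ door]: {Paused, Error, Closed}.

{Paused, Error, Closed}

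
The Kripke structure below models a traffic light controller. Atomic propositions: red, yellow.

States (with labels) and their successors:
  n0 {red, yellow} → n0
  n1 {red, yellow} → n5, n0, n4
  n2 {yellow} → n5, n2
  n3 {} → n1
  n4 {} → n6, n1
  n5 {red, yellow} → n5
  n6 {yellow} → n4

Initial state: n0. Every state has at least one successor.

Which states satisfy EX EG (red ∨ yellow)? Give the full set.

States satisfying EG (red ∨ yellow): {n0, n1, n2, n5}.
States satisfying EX EG (red ∨ yellow): {n0, n1, n2, n3, n4, n5}.

{n0, n1, n2, n3, n4, n5}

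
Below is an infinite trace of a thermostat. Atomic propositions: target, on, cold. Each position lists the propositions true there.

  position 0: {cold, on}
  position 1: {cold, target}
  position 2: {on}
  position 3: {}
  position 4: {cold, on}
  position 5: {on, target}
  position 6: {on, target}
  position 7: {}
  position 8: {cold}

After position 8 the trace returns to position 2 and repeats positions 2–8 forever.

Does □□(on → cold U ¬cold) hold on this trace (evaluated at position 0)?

□(on → cold U ¬cold) holds at every position 0..8, and those are all positions ever visited, so □□(on → cold U ¬cold) holds.

Satisfied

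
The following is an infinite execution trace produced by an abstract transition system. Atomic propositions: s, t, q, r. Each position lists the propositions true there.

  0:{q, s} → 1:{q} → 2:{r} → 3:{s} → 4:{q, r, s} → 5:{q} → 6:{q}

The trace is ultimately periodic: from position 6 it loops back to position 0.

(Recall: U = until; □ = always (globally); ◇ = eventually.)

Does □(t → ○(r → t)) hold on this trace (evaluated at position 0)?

t → ○(r → t) holds at every position 0..6, and those are all positions ever visited, so □(t → ○(r → t)) holds.

Yes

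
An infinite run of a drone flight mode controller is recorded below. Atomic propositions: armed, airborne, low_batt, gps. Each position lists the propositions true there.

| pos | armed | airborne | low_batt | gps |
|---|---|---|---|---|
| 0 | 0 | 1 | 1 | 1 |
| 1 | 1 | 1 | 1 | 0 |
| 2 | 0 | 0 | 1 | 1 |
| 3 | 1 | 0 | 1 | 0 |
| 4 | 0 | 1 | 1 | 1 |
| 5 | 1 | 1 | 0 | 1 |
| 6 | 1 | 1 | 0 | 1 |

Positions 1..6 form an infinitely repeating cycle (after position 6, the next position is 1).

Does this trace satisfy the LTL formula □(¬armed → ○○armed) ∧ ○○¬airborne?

¬armed → ○○armed must hold at every position from 0 onward. It fails at position 0, so □(¬armed → ○○armed) is false.
Positions where ¬armed holds: 0, 2, 4.
Check ○○armed at each: 0→fails, 2→fails, 4→ok.
The position after 0 is 1; ○¬airborne is true there.
At position 0: □(¬armed → ○○armed) is false; ○○¬airborne is true; so □(¬armed → ○○armed) ∧ ○○¬airborne is false.

Does not hold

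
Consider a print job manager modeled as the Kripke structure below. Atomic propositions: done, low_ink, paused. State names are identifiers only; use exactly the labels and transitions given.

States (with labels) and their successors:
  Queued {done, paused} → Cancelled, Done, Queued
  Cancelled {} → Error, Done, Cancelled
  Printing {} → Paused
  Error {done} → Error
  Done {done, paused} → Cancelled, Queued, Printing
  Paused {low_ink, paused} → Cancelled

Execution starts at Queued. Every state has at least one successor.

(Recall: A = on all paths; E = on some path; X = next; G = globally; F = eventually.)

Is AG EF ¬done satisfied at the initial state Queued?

Does not hold

States satisfying EF ¬done: {Queued, Cancelled, Printing, Done, Paused}.
States satisfying AG EF ¬done: ∅.
Error is reachable from Queued and violates EF ¬done, so AG fails at Queued.
Queued ∉ Sat(AG EF ¬done).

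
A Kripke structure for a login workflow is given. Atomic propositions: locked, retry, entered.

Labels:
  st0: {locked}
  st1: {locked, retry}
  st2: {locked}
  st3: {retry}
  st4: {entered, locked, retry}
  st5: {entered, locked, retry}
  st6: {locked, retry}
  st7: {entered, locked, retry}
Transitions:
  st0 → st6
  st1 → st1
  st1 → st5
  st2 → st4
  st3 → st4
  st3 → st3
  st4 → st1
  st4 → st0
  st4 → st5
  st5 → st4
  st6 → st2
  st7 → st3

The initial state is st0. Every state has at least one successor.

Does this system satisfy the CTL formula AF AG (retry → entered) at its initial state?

Does not hold

States satisfying AG (retry → entered): ∅.
States satisfying AF AG (retry → entered): ∅.
There is a path from st0 along which AG (retry → entered) never holds.
st0 ∉ Sat(AF AG (retry → entered)).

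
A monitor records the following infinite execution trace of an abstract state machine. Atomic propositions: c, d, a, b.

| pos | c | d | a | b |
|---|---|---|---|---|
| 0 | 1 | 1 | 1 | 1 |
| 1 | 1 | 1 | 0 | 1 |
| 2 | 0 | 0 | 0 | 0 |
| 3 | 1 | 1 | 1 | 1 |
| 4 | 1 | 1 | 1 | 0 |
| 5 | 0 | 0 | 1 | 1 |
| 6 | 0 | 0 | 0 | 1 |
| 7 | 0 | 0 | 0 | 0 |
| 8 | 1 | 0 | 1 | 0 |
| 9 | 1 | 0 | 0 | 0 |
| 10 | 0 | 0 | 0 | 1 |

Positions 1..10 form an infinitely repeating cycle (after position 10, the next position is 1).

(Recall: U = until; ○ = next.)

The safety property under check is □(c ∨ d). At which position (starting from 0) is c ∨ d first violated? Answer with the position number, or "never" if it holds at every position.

Check c ∨ d at each position in order: 0 ✓, 1 ✓.
At position 2 the labels are {}, so c ∨ d is false there. This is the first violation.

2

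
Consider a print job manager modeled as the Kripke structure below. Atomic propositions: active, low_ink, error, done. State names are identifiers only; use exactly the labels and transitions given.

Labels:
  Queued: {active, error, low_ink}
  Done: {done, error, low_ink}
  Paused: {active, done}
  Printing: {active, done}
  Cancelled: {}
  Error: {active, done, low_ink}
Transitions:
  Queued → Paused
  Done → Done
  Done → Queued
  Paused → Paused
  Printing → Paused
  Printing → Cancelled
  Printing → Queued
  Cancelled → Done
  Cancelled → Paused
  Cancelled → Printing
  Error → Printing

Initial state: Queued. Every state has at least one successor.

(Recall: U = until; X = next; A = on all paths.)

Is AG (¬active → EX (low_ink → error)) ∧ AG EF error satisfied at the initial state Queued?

States satisfying ¬active → EX (low_ink → error): {Queued, Done, Paused, Printing, Cancelled, Error}.
States satisfying AG (¬active → EX (low_ink → error)): {Queued, Done, Paused, Printing, Cancelled, Error}.
States satisfying EF error: {Queued, Done, Printing, Cancelled, Error}.
States satisfying AG EF error: ∅.
States satisfying AG (¬active → EX (low_ink → error)) ∧ AG EF error: ∅.
Queued ∉ Sat(AG (¬active → EX (low_ink → error)) ∧ AG EF error).

Violated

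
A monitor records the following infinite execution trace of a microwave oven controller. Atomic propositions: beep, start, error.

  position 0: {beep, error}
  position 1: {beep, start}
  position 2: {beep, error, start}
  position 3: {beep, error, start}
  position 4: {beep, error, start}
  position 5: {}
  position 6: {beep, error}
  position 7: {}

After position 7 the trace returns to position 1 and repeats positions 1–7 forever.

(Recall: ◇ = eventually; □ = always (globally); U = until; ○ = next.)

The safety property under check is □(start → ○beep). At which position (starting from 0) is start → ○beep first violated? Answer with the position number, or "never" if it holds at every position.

4

Check start → ○beep at each position in order: 0 ✓, 1 ✓, 2 ✓, 3 ✓.
At position 4 the labels are {beep, error, start} and the next position 5 has {}, so start → ○beep is false there. This is the first violation.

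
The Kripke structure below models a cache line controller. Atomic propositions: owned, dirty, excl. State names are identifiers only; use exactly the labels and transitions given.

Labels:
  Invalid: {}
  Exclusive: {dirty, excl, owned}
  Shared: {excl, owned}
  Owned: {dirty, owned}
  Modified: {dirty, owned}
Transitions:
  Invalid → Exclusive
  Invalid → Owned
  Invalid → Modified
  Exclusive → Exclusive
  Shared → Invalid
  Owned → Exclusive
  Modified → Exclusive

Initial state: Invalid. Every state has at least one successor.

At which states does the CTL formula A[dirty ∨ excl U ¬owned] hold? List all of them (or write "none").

States satisfying dirty ∨ excl: {Exclusive, Shared, Owned, Modified}.
States satisfying ¬owned: {Invalid}.
States satisfying A[dirty ∨ excl U ¬owned]: {Invalid, Shared}.

{Invalid, Shared}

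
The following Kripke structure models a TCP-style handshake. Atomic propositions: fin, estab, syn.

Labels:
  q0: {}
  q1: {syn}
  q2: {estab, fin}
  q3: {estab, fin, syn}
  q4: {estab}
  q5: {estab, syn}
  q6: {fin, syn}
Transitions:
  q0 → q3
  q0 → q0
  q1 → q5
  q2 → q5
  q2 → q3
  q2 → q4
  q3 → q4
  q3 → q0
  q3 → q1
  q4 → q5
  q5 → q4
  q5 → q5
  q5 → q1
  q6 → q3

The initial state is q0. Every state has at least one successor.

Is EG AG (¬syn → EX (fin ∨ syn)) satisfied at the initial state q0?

States satisfying AG (¬syn → EX (fin ∨ syn)): {q0, q1, q2, q3, q4, q5, q6}.
States satisfying EG AG (¬syn → EX (fin ∨ syn)): {q0, q1, q2, q3, q4, q5, q6}.
q0 ∈ Sat(EG AG (¬syn → EX (fin ∨ syn))).

Holds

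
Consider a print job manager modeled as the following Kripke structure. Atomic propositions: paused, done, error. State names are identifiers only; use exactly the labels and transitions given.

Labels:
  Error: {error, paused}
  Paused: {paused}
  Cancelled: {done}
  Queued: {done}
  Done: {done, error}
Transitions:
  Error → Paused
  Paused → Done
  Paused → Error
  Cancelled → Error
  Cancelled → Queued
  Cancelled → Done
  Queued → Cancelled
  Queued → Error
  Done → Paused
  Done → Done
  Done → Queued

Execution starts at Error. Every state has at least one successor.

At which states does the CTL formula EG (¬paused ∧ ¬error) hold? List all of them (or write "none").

States satisfying ¬paused ∧ ¬error: {Cancelled, Queued}.
States satisfying EG (¬paused ∧ ¬error): {Cancelled, Queued}.

{Cancelled, Queued}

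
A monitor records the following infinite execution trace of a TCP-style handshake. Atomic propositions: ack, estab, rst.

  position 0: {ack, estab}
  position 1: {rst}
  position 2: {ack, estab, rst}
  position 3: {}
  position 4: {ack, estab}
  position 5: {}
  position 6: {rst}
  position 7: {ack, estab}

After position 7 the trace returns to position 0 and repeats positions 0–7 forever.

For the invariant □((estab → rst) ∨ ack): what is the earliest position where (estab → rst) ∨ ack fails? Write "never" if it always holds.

never

(estab → rst) ∨ ack holds at every position 0..7, and those are all the positions the trace ever visits, so the invariant □((estab → rst) ∨ ack) is never violated.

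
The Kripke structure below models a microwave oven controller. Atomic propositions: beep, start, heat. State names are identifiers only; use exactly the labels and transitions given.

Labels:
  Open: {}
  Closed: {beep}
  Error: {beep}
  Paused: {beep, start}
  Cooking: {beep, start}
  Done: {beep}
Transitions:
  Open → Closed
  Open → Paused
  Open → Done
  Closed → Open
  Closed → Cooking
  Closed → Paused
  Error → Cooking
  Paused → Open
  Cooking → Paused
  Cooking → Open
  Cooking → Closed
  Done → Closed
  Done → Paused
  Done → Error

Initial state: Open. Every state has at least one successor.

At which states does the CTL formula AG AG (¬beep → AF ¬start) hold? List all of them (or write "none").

States satisfying AG (¬beep → AF ¬start): {Open, Closed, Error, Paused, Cooking, Done}.
States satisfying AG AG (¬beep → AF ¬start): {Open, Closed, Error, Paused, Cooking, Done}.

{Open, Closed, Error, Paused, Cooking, Done}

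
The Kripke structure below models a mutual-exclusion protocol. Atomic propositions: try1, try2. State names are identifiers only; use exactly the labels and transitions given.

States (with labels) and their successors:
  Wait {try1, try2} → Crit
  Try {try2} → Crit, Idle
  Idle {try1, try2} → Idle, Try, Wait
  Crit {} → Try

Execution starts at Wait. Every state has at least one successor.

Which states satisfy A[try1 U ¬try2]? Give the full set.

{Wait, Crit}

States satisfying try1: {Wait, Idle}.
States satisfying ¬try2: {Crit}.
States satisfying A[try1 U ¬try2]: {Wait, Crit}.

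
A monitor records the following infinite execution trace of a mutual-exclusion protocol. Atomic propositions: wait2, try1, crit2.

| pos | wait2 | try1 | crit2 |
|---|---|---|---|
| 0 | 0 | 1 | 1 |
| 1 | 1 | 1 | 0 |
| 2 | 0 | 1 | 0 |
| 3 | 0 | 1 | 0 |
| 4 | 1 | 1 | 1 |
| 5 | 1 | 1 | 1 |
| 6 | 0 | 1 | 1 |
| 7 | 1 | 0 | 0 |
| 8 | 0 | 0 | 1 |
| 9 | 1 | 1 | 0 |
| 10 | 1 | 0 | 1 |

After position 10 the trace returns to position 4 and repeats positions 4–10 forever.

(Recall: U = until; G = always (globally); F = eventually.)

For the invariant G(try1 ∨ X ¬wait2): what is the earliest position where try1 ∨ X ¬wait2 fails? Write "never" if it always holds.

8

Check try1 ∨ X ¬wait2 at each position in order: 0 ✓, 1 ✓, 2 ✓, 3 ✓, 4 ✓, 5 ✓, 6 ✓, 7 ✓.
At position 8 the labels are {crit2} and the next position 9 has {try1, wait2}, so try1 ∨ X ¬wait2 is false there. This is the first violation.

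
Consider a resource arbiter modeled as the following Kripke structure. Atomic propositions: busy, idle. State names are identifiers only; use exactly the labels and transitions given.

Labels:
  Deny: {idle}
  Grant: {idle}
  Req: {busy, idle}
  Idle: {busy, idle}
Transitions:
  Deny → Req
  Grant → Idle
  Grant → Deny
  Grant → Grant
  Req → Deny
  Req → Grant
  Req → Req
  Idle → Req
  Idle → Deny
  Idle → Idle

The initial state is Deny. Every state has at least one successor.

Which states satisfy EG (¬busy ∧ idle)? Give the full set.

States satisfying ¬busy ∧ idle: {Deny, Grant}.
States satisfying EG (¬busy ∧ idle): {Grant}.

{Grant}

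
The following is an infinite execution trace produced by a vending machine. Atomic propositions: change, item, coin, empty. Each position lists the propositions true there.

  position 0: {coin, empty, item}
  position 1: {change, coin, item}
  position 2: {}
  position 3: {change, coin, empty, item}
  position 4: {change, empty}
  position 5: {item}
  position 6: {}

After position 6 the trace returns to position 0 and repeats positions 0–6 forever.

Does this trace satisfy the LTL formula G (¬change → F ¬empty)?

Holds

¬change → F ¬empty holds at every position 0..6, and those are all positions ever visited, so G (¬change → F ¬empty) holds.
Positions where ¬change holds: 0, 2, 5, 6.
Check F ¬empty at each: 0→ok, 2→ok, 5→ok, 6→ok.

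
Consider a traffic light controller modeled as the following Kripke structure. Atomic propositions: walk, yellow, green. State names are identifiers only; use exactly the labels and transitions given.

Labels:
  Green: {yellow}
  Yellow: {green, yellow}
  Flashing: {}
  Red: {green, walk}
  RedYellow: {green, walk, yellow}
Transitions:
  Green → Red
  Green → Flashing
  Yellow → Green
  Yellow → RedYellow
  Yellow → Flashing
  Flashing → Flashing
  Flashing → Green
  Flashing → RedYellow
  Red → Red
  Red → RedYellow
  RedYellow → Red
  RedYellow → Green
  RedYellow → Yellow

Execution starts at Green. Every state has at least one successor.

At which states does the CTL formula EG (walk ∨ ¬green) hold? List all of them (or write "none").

States satisfying walk ∨ ¬green: {Green, Flashing, Red, RedYellow}.
States satisfying EG (walk ∨ ¬green): {Green, Flashing, Red, RedYellow}.

{Green, Flashing, Red, RedYellow}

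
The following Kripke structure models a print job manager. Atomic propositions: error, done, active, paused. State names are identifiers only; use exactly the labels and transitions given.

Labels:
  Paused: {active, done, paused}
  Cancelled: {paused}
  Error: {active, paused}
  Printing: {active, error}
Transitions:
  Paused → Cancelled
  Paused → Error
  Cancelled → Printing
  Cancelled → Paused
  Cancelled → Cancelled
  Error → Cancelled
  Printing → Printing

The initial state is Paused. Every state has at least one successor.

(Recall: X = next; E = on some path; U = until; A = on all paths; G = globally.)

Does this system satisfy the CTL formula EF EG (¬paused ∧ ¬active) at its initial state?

States satisfying EG (¬paused ∧ ¬active): ∅.
States satisfying EF EG (¬paused ∧ ¬active): ∅.
No suitable path/successor from Paused witnesses the formula.
Paused ∉ Sat(EF EG (¬paused ∧ ¬active)).

No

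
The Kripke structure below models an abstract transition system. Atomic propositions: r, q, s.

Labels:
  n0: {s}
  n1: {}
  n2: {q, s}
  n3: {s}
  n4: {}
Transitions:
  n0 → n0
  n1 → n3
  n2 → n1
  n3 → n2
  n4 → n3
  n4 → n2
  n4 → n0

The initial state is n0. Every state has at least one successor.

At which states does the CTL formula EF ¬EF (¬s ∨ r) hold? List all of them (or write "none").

{n0, n4}

States satisfying ¬EF (¬s ∨ r): {n0}.
States satisfying EF ¬EF (¬s ∨ r): {n0, n4}.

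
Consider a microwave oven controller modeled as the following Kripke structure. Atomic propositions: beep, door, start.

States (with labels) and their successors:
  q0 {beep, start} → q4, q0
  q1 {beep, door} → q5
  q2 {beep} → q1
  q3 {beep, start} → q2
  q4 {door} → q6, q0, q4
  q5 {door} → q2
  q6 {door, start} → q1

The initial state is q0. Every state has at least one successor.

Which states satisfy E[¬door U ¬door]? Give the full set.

States satisfying ¬door: {q0, q2, q3}.
States satisfying E[¬door U ¬door]: {q0, q2, q3}.

{q0, q2, q3}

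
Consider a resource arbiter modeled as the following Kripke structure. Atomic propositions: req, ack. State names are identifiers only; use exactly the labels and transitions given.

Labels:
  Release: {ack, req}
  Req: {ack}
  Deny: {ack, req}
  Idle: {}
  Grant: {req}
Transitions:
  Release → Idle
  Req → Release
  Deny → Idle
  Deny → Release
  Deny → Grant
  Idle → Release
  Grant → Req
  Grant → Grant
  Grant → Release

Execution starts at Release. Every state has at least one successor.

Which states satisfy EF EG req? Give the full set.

States satisfying EG req: {Deny, Grant}.
States satisfying EF EG req: {Deny, Grant}.

{Deny, Grant}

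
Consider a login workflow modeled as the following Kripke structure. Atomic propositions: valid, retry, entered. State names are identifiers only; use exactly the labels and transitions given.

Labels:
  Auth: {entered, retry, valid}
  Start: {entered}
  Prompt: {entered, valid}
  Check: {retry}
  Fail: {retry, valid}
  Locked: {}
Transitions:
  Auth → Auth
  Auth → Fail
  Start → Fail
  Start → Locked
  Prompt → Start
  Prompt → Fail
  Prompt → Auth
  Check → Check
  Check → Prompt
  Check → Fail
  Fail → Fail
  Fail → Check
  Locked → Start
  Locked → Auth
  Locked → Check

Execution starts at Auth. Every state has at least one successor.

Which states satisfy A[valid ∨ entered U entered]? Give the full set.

{Auth, Start, Prompt}

States satisfying valid ∨ entered: {Auth, Start, Prompt, Fail}.
States satisfying entered: {Auth, Start, Prompt}.
States satisfying A[valid ∨ entered U entered]: {Auth, Start, Prompt}.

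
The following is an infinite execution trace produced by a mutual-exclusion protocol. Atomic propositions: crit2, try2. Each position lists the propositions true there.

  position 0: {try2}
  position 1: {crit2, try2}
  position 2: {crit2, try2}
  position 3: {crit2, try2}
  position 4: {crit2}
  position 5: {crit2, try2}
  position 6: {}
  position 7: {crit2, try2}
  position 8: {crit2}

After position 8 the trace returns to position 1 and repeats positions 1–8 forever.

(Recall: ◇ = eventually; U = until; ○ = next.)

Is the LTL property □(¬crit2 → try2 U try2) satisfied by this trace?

¬crit2 → try2 U try2 must hold at every position from 0 onward. It fails at position 6, so □(¬crit2 → try2 U try2) is false.
Positions where ¬crit2 holds: 0, 6.
Check try2 U try2 at each: 0→ok, 6→fails.

Does not hold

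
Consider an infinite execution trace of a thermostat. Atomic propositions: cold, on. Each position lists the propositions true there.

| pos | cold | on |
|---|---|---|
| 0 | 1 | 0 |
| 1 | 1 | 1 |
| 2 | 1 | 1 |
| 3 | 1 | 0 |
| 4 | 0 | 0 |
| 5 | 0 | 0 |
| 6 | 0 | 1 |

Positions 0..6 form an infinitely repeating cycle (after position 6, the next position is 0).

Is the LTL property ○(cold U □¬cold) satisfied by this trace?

The position after 0 is 1; cold U □¬cold is false there.

Does not hold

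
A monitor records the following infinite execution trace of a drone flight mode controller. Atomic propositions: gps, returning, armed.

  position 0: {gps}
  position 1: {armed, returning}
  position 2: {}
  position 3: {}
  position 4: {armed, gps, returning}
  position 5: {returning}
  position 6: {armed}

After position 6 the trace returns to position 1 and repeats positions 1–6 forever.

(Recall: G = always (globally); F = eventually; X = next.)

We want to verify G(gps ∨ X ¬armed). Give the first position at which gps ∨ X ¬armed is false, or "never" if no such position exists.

3

Check gps ∨ X ¬armed at each position in order: 0 ✓, 1 ✓, 2 ✓.
At position 3 the labels are {} and the next position 4 has {armed, gps, returning}, so gps ∨ X ¬armed is false there. This is the first violation.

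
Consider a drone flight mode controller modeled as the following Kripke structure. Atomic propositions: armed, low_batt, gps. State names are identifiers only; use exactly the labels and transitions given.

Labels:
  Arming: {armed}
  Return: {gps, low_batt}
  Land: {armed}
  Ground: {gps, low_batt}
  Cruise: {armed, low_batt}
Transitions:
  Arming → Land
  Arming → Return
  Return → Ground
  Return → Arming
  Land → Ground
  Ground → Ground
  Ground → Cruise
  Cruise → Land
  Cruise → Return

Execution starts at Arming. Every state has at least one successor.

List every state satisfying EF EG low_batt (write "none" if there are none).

{Arming, Return, Land, Ground, Cruise}

States satisfying EG low_batt: {Return, Ground, Cruise}.
States satisfying EF EG low_batt: {Arming, Return, Land, Ground, Cruise}.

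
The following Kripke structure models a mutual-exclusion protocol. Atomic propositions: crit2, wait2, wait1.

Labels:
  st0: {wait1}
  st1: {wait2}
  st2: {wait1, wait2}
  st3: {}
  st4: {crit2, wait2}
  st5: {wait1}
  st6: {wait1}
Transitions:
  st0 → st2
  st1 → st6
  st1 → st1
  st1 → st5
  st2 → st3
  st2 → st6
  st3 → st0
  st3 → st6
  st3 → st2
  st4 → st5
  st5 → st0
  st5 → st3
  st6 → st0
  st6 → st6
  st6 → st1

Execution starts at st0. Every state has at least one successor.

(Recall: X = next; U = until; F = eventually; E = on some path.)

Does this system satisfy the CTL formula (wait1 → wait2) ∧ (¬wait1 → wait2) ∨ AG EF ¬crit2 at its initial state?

Yes

States satisfying wait1 → wait2: {st1, st2, st3, st4}.
States satisfying ¬wait1: {st1, st3, st4}.
States satisfying ¬wait1 → wait2: {st0, st1, st2, st4, st5, st6}.
States satisfying (wait1 → wait2) ∧ (¬wait1 → wait2): {st1, st2, st4}.
States satisfying EF ¬crit2: {st0, st1, st2, st3, st4, st5, st6}.
States satisfying AG EF ¬crit2: {st0, st1, st2, st3, st4, st5, st6}.
States satisfying (wait1 → wait2) ∧ (¬wait1 → wait2) ∨ AG EF ¬crit2: {st0, st1, st2, st3, st4, st5, st6}.
st0 ∈ Sat((wait1 → wait2) ∧ (¬wait1 → wait2) ∨ AG EF ¬crit2).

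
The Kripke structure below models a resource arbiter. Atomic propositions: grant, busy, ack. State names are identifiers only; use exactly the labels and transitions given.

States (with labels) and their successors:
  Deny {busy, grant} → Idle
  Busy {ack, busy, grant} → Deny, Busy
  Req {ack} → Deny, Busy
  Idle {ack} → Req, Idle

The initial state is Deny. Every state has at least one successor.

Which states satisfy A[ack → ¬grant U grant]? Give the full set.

{Deny, Busy, Req}

States satisfying ack → ¬grant: {Deny, Req, Idle}.
States satisfying grant: {Deny, Busy}.
States satisfying A[ack → ¬grant U grant]: {Deny, Busy, Req}.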